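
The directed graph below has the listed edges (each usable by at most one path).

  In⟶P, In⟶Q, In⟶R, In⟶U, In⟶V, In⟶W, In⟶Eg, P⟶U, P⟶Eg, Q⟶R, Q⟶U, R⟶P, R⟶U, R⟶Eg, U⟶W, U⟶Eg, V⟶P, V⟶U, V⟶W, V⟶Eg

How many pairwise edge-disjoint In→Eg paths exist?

Assign every edge capacity 1; by Menger, the answer equals the max flow.
Path In→Eg (+1); total 1.
Path In→P→Eg (+1); total 2.
Path In→R→Eg (+1); total 3.
Path In→U→Eg (+1); total 4.
Path In→V→Eg (+1); total 5.
No residual In→Eg path; max flow = 5.
Certifying cut of size 5: {In→Eg, In→V, P→Eg, R→Eg, U→Eg}.

5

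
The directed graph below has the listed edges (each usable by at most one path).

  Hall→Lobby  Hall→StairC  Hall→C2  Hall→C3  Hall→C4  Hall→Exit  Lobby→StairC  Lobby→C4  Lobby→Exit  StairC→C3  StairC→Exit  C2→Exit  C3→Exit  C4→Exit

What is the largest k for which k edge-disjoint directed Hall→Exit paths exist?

Assign every edge capacity 1; by Menger, the answer equals the max flow.
Path Hall→Exit (+1); total 1.
Path Hall→Lobby→Exit (+1); total 2.
Path Hall→StairC→Exit (+1); total 3.
Path Hall→C2→Exit (+1); total 4.
Path Hall→C3→Exit (+1); total 5.
Path Hall→C4→Exit (+1); total 6.
No residual Hall→Exit path; max flow = 6.
Certifying cut of size 6: {Hall→C2, Hall→C3, Hall→C4, Hall→Exit, Hall→Lobby, Hall→StairC}.

6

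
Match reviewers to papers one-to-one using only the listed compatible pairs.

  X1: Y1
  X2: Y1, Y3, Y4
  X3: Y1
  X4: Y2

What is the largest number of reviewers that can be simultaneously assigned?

3

Unit-capacity flow: source→left, listed edges, right→sink; max matching = max flow.
Augmenting path X1→Y1 (+1); matched 1.
Augmenting path X2→Y3 (+1); matched 2.
Augmenting path X4→Y2 (+1); matched 3.
No augmenting path remains; maximum matching = 3.
König certificate: {X2, X4, Y1} is a vertex cover of size 3 (every listed pair touches it), so no matching can be larger.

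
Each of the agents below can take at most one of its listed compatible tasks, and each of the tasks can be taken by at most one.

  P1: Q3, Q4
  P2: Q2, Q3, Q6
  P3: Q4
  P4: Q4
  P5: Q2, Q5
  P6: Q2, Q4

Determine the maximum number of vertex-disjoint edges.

Unit-capacity flow: source→left, listed edges, right→sink; max matching = max flow.
Augmenting path P1→Q3 (+1); matched 1.
Augmenting path P2→Q2 (+1); matched 2.
Augmenting path P3→Q4 (+1); matched 3.
Augmenting path P5→Q5 (+1); matched 4.
Augmenting path P6→Q2→P2→Q6 (+1); matched 5.
No augmenting path remains; maximum matching = 5.
König certificate: {P1, P2, P5, P6, Q4} is a vertex cover of size 5 (every listed pair touches it), so no matching can be larger.

5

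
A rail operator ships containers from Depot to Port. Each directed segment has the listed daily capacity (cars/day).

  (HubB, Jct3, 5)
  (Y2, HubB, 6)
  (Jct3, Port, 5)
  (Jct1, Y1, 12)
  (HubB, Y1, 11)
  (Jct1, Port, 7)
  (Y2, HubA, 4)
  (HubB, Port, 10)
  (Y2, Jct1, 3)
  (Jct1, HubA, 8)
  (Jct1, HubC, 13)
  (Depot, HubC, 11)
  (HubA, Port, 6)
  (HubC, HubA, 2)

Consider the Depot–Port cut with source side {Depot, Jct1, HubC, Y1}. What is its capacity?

Edges leaving {Depot, Jct1, HubC, Y1}: Jct1→HubA (8), Jct1→Port (7), HubC→HubA (2).
Cut capacity = 8 + 7 + 2 = 17.

17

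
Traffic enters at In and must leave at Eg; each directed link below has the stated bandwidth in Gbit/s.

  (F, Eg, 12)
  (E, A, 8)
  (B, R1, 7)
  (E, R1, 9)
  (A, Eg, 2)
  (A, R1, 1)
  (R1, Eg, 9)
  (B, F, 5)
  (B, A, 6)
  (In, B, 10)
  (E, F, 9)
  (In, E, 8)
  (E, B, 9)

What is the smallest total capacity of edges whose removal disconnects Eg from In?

18

Augment In→E→F→Eg: bottleneck 8, flow now 8.
Augment In→B→F→Eg: bottleneck 4, flow now 12.
Augment In→B→R1→Eg: bottleneck 6, flow now 18.
No augmenting path remains; maximum flow = 18.
By max-flow min-cut, the minimum cut capacity equals the max flow.
In the residual graph, reachable from In: {In}.
Min-cut edges: In→E (8), In→B (10); capacity 8 + 10 = 18.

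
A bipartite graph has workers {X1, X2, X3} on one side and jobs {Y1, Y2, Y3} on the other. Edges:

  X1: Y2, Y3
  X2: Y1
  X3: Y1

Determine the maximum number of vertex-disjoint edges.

2

Unit-capacity flow: source→left, listed edges, right→sink; max matching = max flow.
Augmenting path X1→Y2 (+1); matched 1.
Augmenting path X2→Y1 (+1); matched 2.
No augmenting path remains; maximum matching = 2.
König certificate: {X1, Y1} is a vertex cover of size 2 (every listed pair touches it), so no matching can be larger.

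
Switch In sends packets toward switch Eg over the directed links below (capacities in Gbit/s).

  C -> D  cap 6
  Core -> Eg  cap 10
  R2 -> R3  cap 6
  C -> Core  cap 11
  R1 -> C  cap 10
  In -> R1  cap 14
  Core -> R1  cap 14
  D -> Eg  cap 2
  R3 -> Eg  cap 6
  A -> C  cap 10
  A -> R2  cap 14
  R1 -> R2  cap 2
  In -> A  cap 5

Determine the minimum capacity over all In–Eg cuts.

Augment In→A→R2→R3→Eg: bottleneck 5, flow now 5.
Augment In→R1→R2→R3→Eg: bottleneck 1, flow now 6.
Augment In→R1→C→Core→Eg: bottleneck 10, flow now 16.
Augment In→R1→R2→A→C→D→Eg: bottleneck 1, flow now 17. (uses reverse residual edge)
No augmenting path remains; maximum flow = 17.
By max-flow min-cut, the minimum cut capacity equals the max flow.
In the residual graph, reachable from In: {In, R1}.
Min-cut edges: In→A (5), R1→R2 (2), R1→C (10); capacity 5 + 2 + 10 = 17.

17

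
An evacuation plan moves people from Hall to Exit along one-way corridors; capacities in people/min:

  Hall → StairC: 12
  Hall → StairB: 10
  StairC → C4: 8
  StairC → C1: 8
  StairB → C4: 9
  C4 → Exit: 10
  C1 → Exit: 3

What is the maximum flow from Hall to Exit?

13

Augment Hall→StairC→C4→Exit: bottleneck 8, flow now 8.
Augment Hall→StairC→C1→Exit: bottleneck 3, flow now 11.
Augment Hall→StairB→C4→Exit: bottleneck 2, flow now 13.
No augmenting path remains; maximum flow = 13.
In the residual graph, reachable from Hall: {Hall, StairC, StairB, C4, C1}.
Min-cut edges: C4→Exit (10), C1→Exit (3); capacity 10 + 3 = 13.
This cut is saturated, so no flow can exceed 13.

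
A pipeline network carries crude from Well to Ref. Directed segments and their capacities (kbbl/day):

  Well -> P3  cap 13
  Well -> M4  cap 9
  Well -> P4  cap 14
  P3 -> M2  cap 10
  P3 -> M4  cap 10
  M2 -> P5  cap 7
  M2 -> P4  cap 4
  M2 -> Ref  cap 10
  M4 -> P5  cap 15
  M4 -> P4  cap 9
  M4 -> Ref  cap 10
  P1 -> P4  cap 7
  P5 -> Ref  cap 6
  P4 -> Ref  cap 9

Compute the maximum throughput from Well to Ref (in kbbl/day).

31

Augment Well→M4→Ref: bottleneck 9, flow now 9.
Augment Well→P4→Ref: bottleneck 9, flow now 18.
Augment Well→P3→M2→Ref: bottleneck 10, flow now 28.
Augment Well→P3→M4→Ref: bottleneck 1, flow now 29.
Augment Well→P3→M4→P5→Ref: bottleneck 2, flow now 31.
No augmenting path remains; maximum flow = 31.
In the residual graph, reachable from Well: {Well, P4}.
Min-cut edges: Well→P3 (13), Well→M4 (9), P4→Ref (9); capacity 13 + 9 + 9 = 31.
This cut is saturated, so no flow can exceed 31.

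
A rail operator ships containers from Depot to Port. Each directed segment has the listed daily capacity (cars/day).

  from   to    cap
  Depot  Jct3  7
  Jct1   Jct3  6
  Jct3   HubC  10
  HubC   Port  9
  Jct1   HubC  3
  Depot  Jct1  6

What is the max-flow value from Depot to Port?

9

Augment Depot→Jct1→HubC→Port: bottleneck 3, flow now 3.
Augment Depot→Jct3→HubC→Port: bottleneck 6, flow now 9.
No augmenting path remains; maximum flow = 9.
In the residual graph, reachable from Depot: {Depot, Jct1, Jct3, HubC}.
Min-cut edges: HubC→Port (9); capacity 9 = 9.
This cut is saturated, so no flow can exceed 9.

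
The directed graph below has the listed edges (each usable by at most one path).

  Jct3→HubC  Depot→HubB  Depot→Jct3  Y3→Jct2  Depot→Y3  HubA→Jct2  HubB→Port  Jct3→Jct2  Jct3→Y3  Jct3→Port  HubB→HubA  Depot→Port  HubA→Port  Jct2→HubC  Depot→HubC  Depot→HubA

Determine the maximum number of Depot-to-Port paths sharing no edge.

Assign every edge capacity 1; by Menger, the answer equals the max flow.
Path Depot→Port (+1); total 1.
Path Depot→Jct3→Port (+1); total 2.
Path Depot→HubB→Port (+1); total 3.
Path Depot→HubA→Port (+1); total 4.
No residual Depot→Port path; max flow = 4.
Certifying cut of size 4: {Depot→HubA, Depot→HubB, Depot→Jct3, Depot→Port}.

4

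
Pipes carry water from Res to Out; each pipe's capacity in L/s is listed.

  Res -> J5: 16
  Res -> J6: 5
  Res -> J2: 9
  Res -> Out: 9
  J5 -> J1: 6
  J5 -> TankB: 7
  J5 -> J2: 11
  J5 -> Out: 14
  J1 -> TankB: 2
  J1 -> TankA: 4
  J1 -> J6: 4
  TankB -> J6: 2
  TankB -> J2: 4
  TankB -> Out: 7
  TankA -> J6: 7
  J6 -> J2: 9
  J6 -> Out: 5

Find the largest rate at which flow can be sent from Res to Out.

Augment Res→Out: bottleneck 9, flow now 9.
Augment Res→J5→Out: bottleneck 14, flow now 23.
Augment Res→J6→Out: bottleneck 5, flow now 28.
Augment Res→J5→TankB→Out: bottleneck 2, flow now 30.
No augmenting path remains; maximum flow = 30.
In the residual graph, reachable from Res: {Res, J2}.
Min-cut edges: Res→J5 (16), Res→J6 (5), Res→Out (9); capacity 16 + 5 + 9 = 30.
This cut is saturated, so no flow can exceed 30.

30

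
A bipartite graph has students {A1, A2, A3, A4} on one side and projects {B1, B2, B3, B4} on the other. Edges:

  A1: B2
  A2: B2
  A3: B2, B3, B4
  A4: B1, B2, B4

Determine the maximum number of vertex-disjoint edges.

Unit-capacity flow: source→left, listed edges, right→sink; max matching = max flow.
Augmenting path A1→B2 (+1); matched 1.
Augmenting path A3→B3 (+1); matched 2.
Augmenting path A4→B1 (+1); matched 3.
No augmenting path remains; maximum matching = 3.
König certificate: {A3, A4, B2} is a vertex cover of size 3 (every listed pair touches it), so no matching can be larger.

3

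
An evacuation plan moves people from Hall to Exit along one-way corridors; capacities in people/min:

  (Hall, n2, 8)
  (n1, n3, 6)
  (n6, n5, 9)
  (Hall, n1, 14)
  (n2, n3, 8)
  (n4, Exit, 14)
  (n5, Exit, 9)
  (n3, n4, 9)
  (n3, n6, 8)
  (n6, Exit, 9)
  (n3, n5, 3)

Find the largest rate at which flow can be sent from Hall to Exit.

14

Augment Hall→n1→n3→n4→Exit: bottleneck 6, flow now 6.
Augment Hall→n2→n3→n4→Exit: bottleneck 3, flow now 9.
Augment Hall→n2→n3→n5→Exit: bottleneck 3, flow now 12.
Augment Hall→n2→n3→n6→Exit: bottleneck 2, flow now 14.
No augmenting path remains; maximum flow = 14.
In the residual graph, reachable from Hall: {Hall, n1}.
Min-cut edges: Hall→n2 (8), n1→n3 (6); capacity 8 + 6 = 14.
This cut is saturated, so no flow can exceed 14.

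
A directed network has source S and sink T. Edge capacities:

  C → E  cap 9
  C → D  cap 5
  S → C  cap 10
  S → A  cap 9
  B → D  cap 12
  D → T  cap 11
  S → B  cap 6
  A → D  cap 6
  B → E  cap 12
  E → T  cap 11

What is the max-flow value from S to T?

22

Augment S→A→D→T: bottleneck 6, flow now 6.
Augment S→B→D→T: bottleneck 5, flow now 11.
Augment S→B→E→T: bottleneck 1, flow now 12.
Augment S→C→E→T: bottleneck 9, flow now 21.
Augment S→C→D→B→E→T: bottleneck 1, flow now 22. (uses reverse residual edge)
No augmenting path remains; maximum flow = 22.
In the residual graph, reachable from S: {S, A}.
Min-cut edges: S→B (6), S→C (10), A→D (6); capacity 6 + 10 + 6 = 22.
This cut is saturated, so no flow can exceed 22.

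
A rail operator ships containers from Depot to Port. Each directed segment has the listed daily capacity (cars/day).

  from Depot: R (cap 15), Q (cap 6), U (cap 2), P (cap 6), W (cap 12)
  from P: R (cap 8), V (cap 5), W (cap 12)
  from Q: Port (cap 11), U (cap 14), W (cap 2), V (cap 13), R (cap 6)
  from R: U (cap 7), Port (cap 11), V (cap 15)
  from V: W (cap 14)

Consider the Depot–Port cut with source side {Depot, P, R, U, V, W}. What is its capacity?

Edges leaving {Depot, P, R, U, V, W}: Depot→Q (6), R→Port (11).
Cut capacity = 6 + 11 = 17.

17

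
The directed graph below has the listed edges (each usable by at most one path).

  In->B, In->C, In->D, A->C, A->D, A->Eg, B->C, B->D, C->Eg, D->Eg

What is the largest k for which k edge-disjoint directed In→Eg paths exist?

2

Assign every edge capacity 1; by Menger, the answer equals the max flow.
Path In→C→Eg (+1); total 1.
Path In→D→Eg (+1); total 2.
No residual In→Eg path; max flow = 2.
Certifying cut of size 2: {C→Eg, D→Eg}.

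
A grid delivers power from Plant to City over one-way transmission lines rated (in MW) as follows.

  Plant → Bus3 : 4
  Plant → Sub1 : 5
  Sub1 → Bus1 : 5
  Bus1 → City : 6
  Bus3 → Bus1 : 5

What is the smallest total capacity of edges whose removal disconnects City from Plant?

Augment Plant→Sub1→Bus1→City: bottleneck 5, flow now 5.
Augment Plant→Bus3→Bus1→City: bottleneck 1, flow now 6.
No augmenting path remains; maximum flow = 6.
By max-flow min-cut, the minimum cut capacity equals the max flow.
In the residual graph, reachable from Plant: {Plant, Sub1, Bus3, Bus1}.
Min-cut edges: Bus1→City (6); capacity 6 = 6.

6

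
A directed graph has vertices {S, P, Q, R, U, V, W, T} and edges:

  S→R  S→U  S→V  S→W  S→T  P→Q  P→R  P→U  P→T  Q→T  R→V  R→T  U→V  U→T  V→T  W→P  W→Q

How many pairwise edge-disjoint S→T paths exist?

5

Assign every edge capacity 1; by Menger, the answer equals the max flow.
Path S→T (+1); total 1.
Path S→R→T (+1); total 2.
Path S→U→T (+1); total 3.
Path S→V→T (+1); total 4.
Path S→W→P→T (+1); total 5.
No residual S→T path; max flow = 5.
Certifying cut of size 5: {S→R, S→T, S→U, S→V, S→W}.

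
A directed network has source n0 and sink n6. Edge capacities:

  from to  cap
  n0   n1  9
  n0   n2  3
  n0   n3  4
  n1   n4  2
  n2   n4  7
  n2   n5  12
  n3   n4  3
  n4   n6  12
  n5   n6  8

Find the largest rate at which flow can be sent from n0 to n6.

8

Augment n0→n1→n4→n6: bottleneck 2, flow now 2.
Augment n0→n2→n4→n6: bottleneck 3, flow now 5.
Augment n0→n3→n4→n6: bottleneck 3, flow now 8.
No augmenting path remains; maximum flow = 8.
In the residual graph, reachable from n0: {n0, n1, n3}.
Min-cut edges: n0→n2 (3), n1→n4 (2), n3→n4 (3); capacity 3 + 2 + 3 = 8.
This cut is saturated, so no flow can exceed 8.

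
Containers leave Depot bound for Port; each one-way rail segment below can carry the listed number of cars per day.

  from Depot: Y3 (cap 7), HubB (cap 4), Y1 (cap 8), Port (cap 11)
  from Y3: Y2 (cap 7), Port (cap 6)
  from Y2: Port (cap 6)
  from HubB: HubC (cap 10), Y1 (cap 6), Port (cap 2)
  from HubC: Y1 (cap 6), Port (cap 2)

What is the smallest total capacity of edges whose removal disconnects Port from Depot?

Augment Depot→Port: bottleneck 11, flow now 11.
Augment Depot→Y3→Port: bottleneck 6, flow now 17.
Augment Depot→HubB→Port: bottleneck 2, flow now 19.
Augment Depot→Y3→Y2→Port: bottleneck 1, flow now 20.
Augment Depot→HubB→HubC→Port: bottleneck 2, flow now 22.
No augmenting path remains; maximum flow = 22.
By max-flow min-cut, the minimum cut capacity equals the max flow.
In the residual graph, reachable from Depot: {Depot, Y1}.
Min-cut edges: Depot→Y3 (7), Depot→HubB (4), Depot→Port (11); capacity 7 + 4 + 11 = 22.

22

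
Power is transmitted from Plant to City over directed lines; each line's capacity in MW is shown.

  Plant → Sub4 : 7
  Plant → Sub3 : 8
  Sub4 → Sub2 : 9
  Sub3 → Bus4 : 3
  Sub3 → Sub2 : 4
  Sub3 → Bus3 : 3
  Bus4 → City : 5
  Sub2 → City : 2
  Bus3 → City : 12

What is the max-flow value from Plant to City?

Augment Plant→Sub4→Sub2→City: bottleneck 2, flow now 2.
Augment Plant→Sub3→Bus4→City: bottleneck 3, flow now 5.
Augment Plant→Sub3→Bus3→City: bottleneck 3, flow now 8.
No augmenting path remains; maximum flow = 8.
In the residual graph, reachable from Plant: {Plant, Sub4, Sub3, Sub2}.
Min-cut edges: Sub3→Bus4 (3), Sub3→Bus3 (3), Sub2→City (2); capacity 3 + 3 + 2 = 8.
This cut is saturated, so no flow can exceed 8.

8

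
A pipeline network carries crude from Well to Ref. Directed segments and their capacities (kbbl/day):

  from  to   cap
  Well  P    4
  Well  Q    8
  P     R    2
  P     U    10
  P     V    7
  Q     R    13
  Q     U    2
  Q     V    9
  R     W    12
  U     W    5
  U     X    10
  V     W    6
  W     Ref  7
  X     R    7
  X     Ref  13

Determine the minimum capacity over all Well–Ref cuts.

Augment Well→P→R→W→Ref: bottleneck 2, flow now 2.
Augment Well→P→U→W→Ref: bottleneck 2, flow now 4.
Augment Well→Q→R→W→Ref: bottleneck 3, flow now 7.
Augment Well→Q→U→X→Ref: bottleneck 2, flow now 9.
Augment Well→Q→R→P→U→X→Ref: bottleneck 2, flow now 11. (uses reverse residual edge)
Augment Well→Q→R→W→U→X→Ref: bottleneck 1, flow now 12. (uses reverse residual edge)
No augmenting path remains; maximum flow = 12.
By max-flow min-cut, the minimum cut capacity equals the max flow.
In the residual graph, reachable from Well: {Well}.
Min-cut edges: Well→P (4), Well→Q (8); capacity 4 + 8 = 12.

12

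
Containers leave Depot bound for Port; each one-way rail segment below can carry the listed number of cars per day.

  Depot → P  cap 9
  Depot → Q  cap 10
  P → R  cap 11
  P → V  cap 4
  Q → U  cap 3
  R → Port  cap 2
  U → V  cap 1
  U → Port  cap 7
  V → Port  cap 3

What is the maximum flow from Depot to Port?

Augment Depot→P→R→Port: bottleneck 2, flow now 2.
Augment Depot→P→V→Port: bottleneck 3, flow now 5.
Augment Depot→Q→U→Port: bottleneck 3, flow now 8.
No augmenting path remains; maximum flow = 8.
In the residual graph, reachable from Depot: {Depot, P, Q, R, V}.
Min-cut edges: Q→U (3), R→Port (2), V→Port (3); capacity 3 + 2 + 3 = 8.
This cut is saturated, so no flow can exceed 8.

8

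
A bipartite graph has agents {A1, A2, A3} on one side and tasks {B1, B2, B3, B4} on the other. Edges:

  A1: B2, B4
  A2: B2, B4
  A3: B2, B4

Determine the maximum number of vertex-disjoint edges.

2

Unit-capacity flow: source→left, listed edges, right→sink; max matching = max flow.
Augmenting path A1→B2 (+1); matched 1.
Augmenting path A2→B4 (+1); matched 2.
No augmenting path remains; maximum matching = 2.
König certificate: {B2, B4} is a vertex cover of size 2 (every listed pair touches it), so no matching can be larger.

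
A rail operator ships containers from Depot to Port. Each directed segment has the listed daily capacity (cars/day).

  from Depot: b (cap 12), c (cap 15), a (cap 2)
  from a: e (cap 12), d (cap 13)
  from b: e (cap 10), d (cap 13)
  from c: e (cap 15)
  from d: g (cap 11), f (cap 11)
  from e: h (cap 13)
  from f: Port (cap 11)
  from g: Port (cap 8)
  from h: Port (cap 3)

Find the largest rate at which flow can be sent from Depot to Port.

17

Augment Depot→a→d→f→Port: bottleneck 2, flow now 2.
Augment Depot→b→d→f→Port: bottleneck 9, flow now 11.
Augment Depot→b→d→g→Port: bottleneck 3, flow now 14.
Augment Depot→c→e→h→Port: bottleneck 3, flow now 17.
No augmenting path remains; maximum flow = 17.
In the residual graph, reachable from Depot: {Depot, c, e, h}.
Min-cut edges: Depot→a (2), Depot→b (12), h→Port (3); capacity 2 + 12 + 3 = 17.
This cut is saturated, so no flow can exceed 17.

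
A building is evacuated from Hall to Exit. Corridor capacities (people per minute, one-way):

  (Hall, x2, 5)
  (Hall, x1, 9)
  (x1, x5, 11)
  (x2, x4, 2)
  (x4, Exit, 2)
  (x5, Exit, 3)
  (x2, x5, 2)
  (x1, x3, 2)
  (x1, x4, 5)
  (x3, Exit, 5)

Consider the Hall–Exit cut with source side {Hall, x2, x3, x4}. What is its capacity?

18

Edges leaving {Hall, x2, x3, x4}: Hall→x1 (9), x2→x5 (2), x3→Exit (5), x4→Exit (2).
Cut capacity = 9 + 2 + 5 + 2 = 18.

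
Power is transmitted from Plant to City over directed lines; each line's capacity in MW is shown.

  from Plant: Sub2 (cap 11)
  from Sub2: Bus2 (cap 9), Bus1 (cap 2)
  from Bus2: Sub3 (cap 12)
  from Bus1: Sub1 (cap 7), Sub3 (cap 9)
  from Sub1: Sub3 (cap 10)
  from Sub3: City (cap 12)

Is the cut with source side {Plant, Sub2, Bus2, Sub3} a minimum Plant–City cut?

Given cut capacity: 2 + 12 = 14.
Augment Plant→Sub2→Bus2→Sub3→City: bottleneck 9, flow now 9.
Augment Plant→Sub2→Bus1→Sub3→City: bottleneck 2, flow now 11.
No augmenting path remains; maximum flow = 11.
In the residual graph, reachable from Plant: {Plant}.
Min-cut edges: Plant→Sub2 (11); capacity 11 = 11.
Cut capacity 14 exceeds the max flow 11, so it is not minimum.

No — its capacity is 14, but the minimum cut has capacity 11.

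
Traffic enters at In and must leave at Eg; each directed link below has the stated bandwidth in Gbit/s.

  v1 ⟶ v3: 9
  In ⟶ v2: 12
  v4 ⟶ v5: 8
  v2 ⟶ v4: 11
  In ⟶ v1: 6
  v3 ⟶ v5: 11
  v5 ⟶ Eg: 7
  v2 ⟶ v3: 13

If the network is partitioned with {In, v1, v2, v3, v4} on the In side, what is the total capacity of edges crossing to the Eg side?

19

Edges leaving {In, v1, v2, v3, v4}: v3→v5 (11), v4→v5 (8).
Cut capacity = 11 + 8 = 19.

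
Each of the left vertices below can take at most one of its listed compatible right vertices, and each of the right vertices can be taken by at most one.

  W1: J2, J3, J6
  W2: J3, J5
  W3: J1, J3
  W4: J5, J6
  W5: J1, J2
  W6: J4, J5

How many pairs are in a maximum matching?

Unit-capacity flow: source→left, listed edges, right→sink; max matching = max flow.
Augmenting path W1→J2 (+1); matched 1.
Augmenting path W2→J3 (+1); matched 2.
Augmenting path W3→J1 (+1); matched 3.
Augmenting path W4→J5 (+1); matched 4.
Augmenting path W6→J4 (+1); matched 5.
Augmenting path W5→J2→W1→J6 (+1); matched 6.
No augmenting path remains; maximum matching = 6.
König certificate: {W1, W2, W3, W4, W5, W6} is a vertex cover of size 6 (every listed pair touches it), so no matching can be larger.

6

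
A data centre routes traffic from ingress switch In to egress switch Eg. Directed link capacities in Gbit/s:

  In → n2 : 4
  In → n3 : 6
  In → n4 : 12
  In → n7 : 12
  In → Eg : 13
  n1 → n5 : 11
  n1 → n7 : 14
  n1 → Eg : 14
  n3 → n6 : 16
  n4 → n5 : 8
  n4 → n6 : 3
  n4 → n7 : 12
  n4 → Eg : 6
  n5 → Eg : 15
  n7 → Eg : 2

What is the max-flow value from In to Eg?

Augment In→Eg: bottleneck 13, flow now 13.
Augment In→n4→Eg: bottleneck 6, flow now 19.
Augment In→n7→Eg: bottleneck 2, flow now 21.
Augment In→n4→n5→Eg: bottleneck 6, flow now 27.
No augmenting path remains; maximum flow = 27.
In the residual graph, reachable from In: {In, n2, n3, n6, n7}.
Min-cut edges: In→n4 (12), In→Eg (13), n7→Eg (2); capacity 12 + 13 + 2 = 27.
This cut is saturated, so no flow can exceed 27.

27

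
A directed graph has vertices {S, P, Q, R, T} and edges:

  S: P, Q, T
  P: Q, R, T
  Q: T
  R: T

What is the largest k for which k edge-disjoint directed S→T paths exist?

3

Assign every edge capacity 1; by Menger, the answer equals the max flow.
Path S→T (+1); total 1.
Path S→P→T (+1); total 2.
Path S→Q→T (+1); total 3.
No residual S→T path; max flow = 3.
Certifying cut of size 3: {S→P, S→Q, S→T}.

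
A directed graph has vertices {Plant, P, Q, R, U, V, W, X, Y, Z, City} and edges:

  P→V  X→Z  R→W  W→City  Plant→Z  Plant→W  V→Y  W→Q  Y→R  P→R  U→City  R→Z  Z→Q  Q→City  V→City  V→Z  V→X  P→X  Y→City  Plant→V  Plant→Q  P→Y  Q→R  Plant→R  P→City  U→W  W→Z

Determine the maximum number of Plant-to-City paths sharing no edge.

Assign every edge capacity 1; by Menger, the answer equals the max flow.
Path Plant→Q→City (+1); total 1.
Path Plant→V→City (+1); total 2.
Path Plant→W→City (+1); total 3.
No residual Plant→City path; max flow = 3.
Certifying cut of size 3: {Plant→V, Q→City, W→City}.

3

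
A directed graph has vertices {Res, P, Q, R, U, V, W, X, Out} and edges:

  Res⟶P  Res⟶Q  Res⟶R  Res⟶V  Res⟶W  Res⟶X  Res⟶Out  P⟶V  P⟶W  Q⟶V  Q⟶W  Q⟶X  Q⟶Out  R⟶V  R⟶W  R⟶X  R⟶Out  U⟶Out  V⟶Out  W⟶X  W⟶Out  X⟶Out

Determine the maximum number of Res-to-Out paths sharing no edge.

6

Assign every edge capacity 1; by Menger, the answer equals the max flow.
Path Res→Out (+1); total 1.
Path Res→Q→Out (+1); total 2.
Path Res→R→Out (+1); total 3.
Path Res→V→Out (+1); total 4.
Path Res→W→Out (+1); total 5.
Path Res→X→Out (+1); total 6.
No residual Res→Out path; max flow = 6.
Certifying cut of size 6: {Res→Out, Res→Q, Res→R, V→Out, W→Out, X→Out}.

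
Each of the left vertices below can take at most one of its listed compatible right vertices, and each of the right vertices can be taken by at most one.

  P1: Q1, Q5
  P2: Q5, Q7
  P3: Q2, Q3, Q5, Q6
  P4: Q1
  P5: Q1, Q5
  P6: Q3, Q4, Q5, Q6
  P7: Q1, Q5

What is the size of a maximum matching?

Unit-capacity flow: source→left, listed edges, right→sink; max matching = max flow.
Augmenting path P1→Q1 (+1); matched 1.
Augmenting path P2→Q5 (+1); matched 2.
Augmenting path P3→Q2 (+1); matched 3.
Augmenting path P6→Q3 (+1); matched 4.
Augmenting path P5→Q5→P2→Q7 (+1); matched 5.
No augmenting path remains; maximum matching = 5.
König certificate: {P2, P3, P6, Q1, Q5} is a vertex cover of size 5 (every listed pair touches it), so no matching can be larger.

5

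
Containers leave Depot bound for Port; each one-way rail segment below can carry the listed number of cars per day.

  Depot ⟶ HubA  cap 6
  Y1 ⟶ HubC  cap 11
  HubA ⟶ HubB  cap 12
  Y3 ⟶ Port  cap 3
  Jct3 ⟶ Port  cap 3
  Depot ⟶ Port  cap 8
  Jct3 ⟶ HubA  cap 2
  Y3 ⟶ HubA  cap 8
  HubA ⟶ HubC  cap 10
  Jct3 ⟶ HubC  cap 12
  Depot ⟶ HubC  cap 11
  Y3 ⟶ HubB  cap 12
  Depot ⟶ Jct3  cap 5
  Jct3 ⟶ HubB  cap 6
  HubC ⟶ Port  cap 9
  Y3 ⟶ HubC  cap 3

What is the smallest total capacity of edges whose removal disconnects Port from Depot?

20

Augment Depot→Port: bottleneck 8, flow now 8.
Augment Depot→Jct3→Port: bottleneck 3, flow now 11.
Augment Depot→HubC→Port: bottleneck 9, flow now 20.
No augmenting path remains; maximum flow = 20.
By max-flow min-cut, the minimum cut capacity equals the max flow.
In the residual graph, reachable from Depot: {Depot, Jct3, HubA, HubB, HubC}.
Min-cut edges: Depot→Port (8), Jct3→Port (3), HubC→Port (9); capacity 8 + 3 + 9 = 20.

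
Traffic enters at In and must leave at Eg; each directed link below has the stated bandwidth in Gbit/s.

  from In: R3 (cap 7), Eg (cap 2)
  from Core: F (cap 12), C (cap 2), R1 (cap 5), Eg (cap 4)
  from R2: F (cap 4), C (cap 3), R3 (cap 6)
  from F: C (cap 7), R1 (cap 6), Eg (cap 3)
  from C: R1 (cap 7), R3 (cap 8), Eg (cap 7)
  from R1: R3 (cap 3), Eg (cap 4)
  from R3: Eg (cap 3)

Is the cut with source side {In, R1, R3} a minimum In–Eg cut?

No — its capacity is 9, but the minimum cut has capacity 5.

Given cut capacity: 2 + 4 + 3 = 9.
Augment In→Eg: bottleneck 2, flow now 2.
Augment In→R3→Eg: bottleneck 3, flow now 5.
No augmenting path remains; maximum flow = 5.
In the residual graph, reachable from In: {In, R3}.
Min-cut edges: In→Eg (2), R3→Eg (3); capacity 2 + 3 = 5.
Cut capacity 9 exceeds the max flow 5, so it is not minimum.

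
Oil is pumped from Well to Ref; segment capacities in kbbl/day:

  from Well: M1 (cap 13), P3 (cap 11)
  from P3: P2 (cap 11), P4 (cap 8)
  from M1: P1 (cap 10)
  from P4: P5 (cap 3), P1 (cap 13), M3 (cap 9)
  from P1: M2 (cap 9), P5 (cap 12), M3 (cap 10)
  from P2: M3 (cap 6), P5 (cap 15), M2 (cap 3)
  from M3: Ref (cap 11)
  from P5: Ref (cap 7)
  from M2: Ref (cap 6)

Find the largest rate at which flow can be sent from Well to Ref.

Augment Well→P3→P4→M3→Ref: bottleneck 8, flow now 8.
Augment Well→P3→P2→M3→Ref: bottleneck 3, flow now 11.
Augment Well→M1→P1→P5→Ref: bottleneck 7, flow now 18.
Augment Well→M1→P1→M2→Ref: bottleneck 3, flow now 21.
No augmenting path remains; maximum flow = 21.
In the residual graph, reachable from Well: {Well, M1}.
Min-cut edges: Well→P3 (11), M1→P1 (10); capacity 11 + 10 = 21.
This cut is saturated, so no flow can exceed 21.

21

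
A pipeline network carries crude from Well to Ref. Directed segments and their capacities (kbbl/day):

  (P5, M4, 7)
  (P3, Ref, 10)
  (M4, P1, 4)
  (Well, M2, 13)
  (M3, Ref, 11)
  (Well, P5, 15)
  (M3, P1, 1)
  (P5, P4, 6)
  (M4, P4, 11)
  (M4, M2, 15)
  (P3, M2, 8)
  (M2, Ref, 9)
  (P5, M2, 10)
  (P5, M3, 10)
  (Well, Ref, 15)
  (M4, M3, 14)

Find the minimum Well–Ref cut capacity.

35

Augment Well→Ref: bottleneck 15, flow now 15.
Augment Well→M2→Ref: bottleneck 9, flow now 24.
Augment Well→P5→M3→Ref: bottleneck 10, flow now 34.
Augment Well→P5→M4→M3→Ref: bottleneck 1, flow now 35.
No augmenting path remains; maximum flow = 35.
By max-flow min-cut, the minimum cut capacity equals the max flow.
In the residual graph, reachable from Well: {Well, P5, M4, P1, M3, P4, M2}.
Min-cut edges: Well→Ref (15), M3→Ref (11), M2→Ref (9); capacity 15 + 11 + 9 = 35.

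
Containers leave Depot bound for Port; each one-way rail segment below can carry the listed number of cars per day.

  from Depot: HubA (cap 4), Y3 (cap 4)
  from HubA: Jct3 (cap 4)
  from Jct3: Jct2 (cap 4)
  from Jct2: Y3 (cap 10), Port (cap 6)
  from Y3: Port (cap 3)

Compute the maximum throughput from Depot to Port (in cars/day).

Augment Depot→Y3→Port: bottleneck 3, flow now 3.
Augment Depot→HubA→Jct3→Jct2→Port: bottleneck 4, flow now 7.
No augmenting path remains; maximum flow = 7.
In the residual graph, reachable from Depot: {Depot, Y3}.
Min-cut edges: Depot→HubA (4), Y3→Port (3); capacity 4 + 3 = 7.
This cut is saturated, so no flow can exceed 7.

7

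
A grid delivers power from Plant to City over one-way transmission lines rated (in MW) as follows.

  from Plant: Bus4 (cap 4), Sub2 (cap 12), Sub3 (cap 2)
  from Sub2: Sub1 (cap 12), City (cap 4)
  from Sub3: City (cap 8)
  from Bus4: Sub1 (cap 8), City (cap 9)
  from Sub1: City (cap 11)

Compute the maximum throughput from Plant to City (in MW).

Augment Plant→Sub2→City: bottleneck 4, flow now 4.
Augment Plant→Sub3→City: bottleneck 2, flow now 6.
Augment Plant→Bus4→City: bottleneck 4, flow now 10.
Augment Plant→Sub2→Sub1→City: bottleneck 8, flow now 18.
No augmenting path remains; maximum flow = 18.
In the residual graph, reachable from Plant: {Plant}.
Min-cut edges: Plant→Sub2 (12), Plant→Sub3 (2), Plant→Bus4 (4); capacity 12 + 2 + 4 = 18.
This cut is saturated, so no flow can exceed 18.

18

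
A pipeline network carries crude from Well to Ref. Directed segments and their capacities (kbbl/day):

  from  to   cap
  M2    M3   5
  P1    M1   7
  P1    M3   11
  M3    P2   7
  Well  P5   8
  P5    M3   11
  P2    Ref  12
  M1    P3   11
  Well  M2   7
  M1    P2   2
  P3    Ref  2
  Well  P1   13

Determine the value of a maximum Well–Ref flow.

Augment Well→M2→M3→P2→Ref: bottleneck 5, flow now 5.
Augment Well→P1→M3→P2→Ref: bottleneck 2, flow now 7.
Augment Well→P1→M1→P3→Ref: bottleneck 2, flow now 9.
Augment Well→P1→M1→P2→Ref: bottleneck 2, flow now 11.
No augmenting path remains; maximum flow = 11.
In the residual graph, reachable from Well: {Well, M2, P1, P5, M3, M1, P3}.
Min-cut edges: M3→P2 (7), M1→P2 (2), P3→Ref (2); capacity 7 + 2 + 2 = 11.
This cut is saturated, so no flow can exceed 11.

11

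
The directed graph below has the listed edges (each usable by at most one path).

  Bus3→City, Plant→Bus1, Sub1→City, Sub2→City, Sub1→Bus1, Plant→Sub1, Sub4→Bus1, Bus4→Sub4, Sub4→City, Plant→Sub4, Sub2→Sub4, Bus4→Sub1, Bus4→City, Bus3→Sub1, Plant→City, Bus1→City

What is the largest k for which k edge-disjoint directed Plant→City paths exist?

Assign every edge capacity 1; by Menger, the answer equals the max flow.
Path Plant→City (+1); total 1.
Path Plant→Sub4→City (+1); total 2.
Path Plant→Sub1→City (+1); total 3.
Path Plant→Bus1→City (+1); total 4.
No residual Plant→City path; max flow = 4.
Certifying cut of size 4: {Plant→Bus1, Plant→City, Plant→Sub1, Plant→Sub4}.

4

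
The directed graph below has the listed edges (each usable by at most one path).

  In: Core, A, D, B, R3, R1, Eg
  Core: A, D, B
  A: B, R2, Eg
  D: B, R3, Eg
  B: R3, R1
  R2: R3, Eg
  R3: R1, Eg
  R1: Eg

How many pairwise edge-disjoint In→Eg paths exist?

6

Assign every edge capacity 1; by Menger, the answer equals the max flow.
Path In→Eg (+1); total 1.
Path In→A→Eg (+1); total 2.
Path In→D→Eg (+1); total 3.
Path In→R3→Eg (+1); total 4.
Path In→R1→Eg (+1); total 5.
Path In→Core→A→R2→Eg (+1); total 6.
No residual In→Eg path; max flow = 6.
Certifying cut of size 6: {In→A, In→Core, In→D, In→Eg, R1→Eg, R3→Eg}.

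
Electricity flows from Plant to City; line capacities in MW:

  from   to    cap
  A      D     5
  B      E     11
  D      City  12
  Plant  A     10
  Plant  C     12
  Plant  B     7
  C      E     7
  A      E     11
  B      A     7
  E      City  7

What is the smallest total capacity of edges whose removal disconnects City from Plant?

12

Augment Plant→A→D→City: bottleneck 5, flow now 5.
Augment Plant→A→E→City: bottleneck 5, flow now 10.
Augment Plant→B→E→City: bottleneck 2, flow now 12.
No augmenting path remains; maximum flow = 12.
By max-flow min-cut, the minimum cut capacity equals the max flow.
In the residual graph, reachable from Plant: {Plant, A, B, C, E}.
Min-cut edges: A→D (5), E→City (7); capacity 5 + 7 = 12.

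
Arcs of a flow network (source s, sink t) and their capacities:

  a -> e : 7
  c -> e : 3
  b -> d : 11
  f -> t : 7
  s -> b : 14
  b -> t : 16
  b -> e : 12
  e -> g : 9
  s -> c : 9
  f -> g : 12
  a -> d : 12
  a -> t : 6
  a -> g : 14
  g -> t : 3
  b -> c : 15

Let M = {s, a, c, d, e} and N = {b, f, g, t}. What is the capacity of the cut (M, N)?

Edges leaving {s, a, c, d, e}: s→b (14), a→g (14), a→t (6), e→g (9).
Cut capacity = 14 + 14 + 6 + 9 = 43.

43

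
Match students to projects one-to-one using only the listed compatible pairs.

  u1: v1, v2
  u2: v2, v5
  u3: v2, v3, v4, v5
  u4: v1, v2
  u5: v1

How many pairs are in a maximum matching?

Unit-capacity flow: source→left, listed edges, right→sink; max matching = max flow.
Augmenting path u1→v1 (+1); matched 1.
Augmenting path u2→v2 (+1); matched 2.
Augmenting path u3→v3 (+1); matched 3.
Augmenting path u4→v2→u2→v5 (+1); matched 4.
No augmenting path remains; maximum matching = 4.
König certificate: {u2, u3, v1, v2} is a vertex cover of size 4 (every listed pair touches it), so no matching can be larger.

4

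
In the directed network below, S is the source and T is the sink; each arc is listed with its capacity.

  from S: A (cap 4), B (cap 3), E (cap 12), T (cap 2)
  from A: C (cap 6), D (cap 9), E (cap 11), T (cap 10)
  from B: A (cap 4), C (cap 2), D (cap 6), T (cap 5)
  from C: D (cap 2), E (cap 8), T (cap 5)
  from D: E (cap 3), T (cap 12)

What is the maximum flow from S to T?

Augment S→T: bottleneck 2, flow now 2.
Augment S→A→T: bottleneck 4, flow now 6.
Augment S→B→T: bottleneck 3, flow now 9.
No augmenting path remains; maximum flow = 9.
In the residual graph, reachable from S: {S, E}.
Min-cut edges: S→A (4), S→B (3), S→T (2); capacity 4 + 3 + 2 = 9.
This cut is saturated, so no flow can exceed 9.

9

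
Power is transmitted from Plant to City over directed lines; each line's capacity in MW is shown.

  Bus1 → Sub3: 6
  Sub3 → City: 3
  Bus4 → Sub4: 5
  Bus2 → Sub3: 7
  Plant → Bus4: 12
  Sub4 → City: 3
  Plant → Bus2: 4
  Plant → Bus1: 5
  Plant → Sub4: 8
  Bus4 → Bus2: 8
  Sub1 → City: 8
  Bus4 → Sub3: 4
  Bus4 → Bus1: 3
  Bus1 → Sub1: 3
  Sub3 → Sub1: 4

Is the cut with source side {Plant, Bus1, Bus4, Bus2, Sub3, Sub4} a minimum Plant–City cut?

Yes — it is a minimum cut (capacity 13).

Given cut capacity: 3 + 4 + 3 + 3 = 13.
Augment Plant→Sub4→City: bottleneck 3, flow now 3.
Augment Plant→Bus1→Sub3→City: bottleneck 3, flow now 6.
Augment Plant→Bus1→Sub1→City: bottleneck 2, flow now 8.
Augment Plant→Bus4→Bus1→Sub1→City: bottleneck 1, flow now 9.
Augment Plant→Bus4→Sub3→Sub1→City: bottleneck 4, flow now 13.
No augmenting path remains; maximum flow = 13.
Cut capacity 13 equals the max flow, so it is a minimum cut.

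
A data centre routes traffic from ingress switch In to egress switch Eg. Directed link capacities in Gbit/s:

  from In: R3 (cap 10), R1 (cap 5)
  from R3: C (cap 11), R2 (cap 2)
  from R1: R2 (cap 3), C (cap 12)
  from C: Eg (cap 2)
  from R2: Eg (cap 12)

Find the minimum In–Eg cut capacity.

7

Augment In→R3→C→Eg: bottleneck 2, flow now 2.
Augment In→R3→R2→Eg: bottleneck 2, flow now 4.
Augment In→R1→R2→Eg: bottleneck 3, flow now 7.
No augmenting path remains; maximum flow = 7.
By max-flow min-cut, the minimum cut capacity equals the max flow.
In the residual graph, reachable from In: {In, R3, R1, C}.
Min-cut edges: R3→R2 (2), R1→R2 (3), C→Eg (2); capacity 2 + 3 + 2 = 7.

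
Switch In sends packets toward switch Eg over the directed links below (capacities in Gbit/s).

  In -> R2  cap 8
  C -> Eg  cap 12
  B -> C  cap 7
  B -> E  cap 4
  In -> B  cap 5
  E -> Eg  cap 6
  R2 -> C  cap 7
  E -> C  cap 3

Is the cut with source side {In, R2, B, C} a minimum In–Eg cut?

No — its capacity is 16, but the minimum cut has capacity 12.

Given cut capacity: 4 + 12 = 16.
Augment In→R2→C→Eg: bottleneck 7, flow now 7.
Augment In→B→C→Eg: bottleneck 5, flow now 12.
No augmenting path remains; maximum flow = 12.
In the residual graph, reachable from In: {In, R2}.
Min-cut edges: In→B (5), R2→C (7); capacity 5 + 7 = 12.
Cut capacity 16 exceeds the max flow 12, so it is not minimum.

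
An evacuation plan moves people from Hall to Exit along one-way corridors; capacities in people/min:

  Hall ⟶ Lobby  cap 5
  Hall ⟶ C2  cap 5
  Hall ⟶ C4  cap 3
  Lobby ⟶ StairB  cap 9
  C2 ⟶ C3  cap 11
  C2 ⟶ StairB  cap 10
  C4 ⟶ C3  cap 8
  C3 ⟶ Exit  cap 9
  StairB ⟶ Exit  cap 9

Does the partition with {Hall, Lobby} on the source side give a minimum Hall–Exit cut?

No — its capacity is 17, but the minimum cut has capacity 13.

Given cut capacity: 5 + 3 + 9 = 17.
Augment Hall→Lobby→StairB→Exit: bottleneck 5, flow now 5.
Augment Hall→C2→C3→Exit: bottleneck 5, flow now 10.
Augment Hall→C4→C3→Exit: bottleneck 3, flow now 13.
No augmenting path remains; maximum flow = 13.
In the residual graph, reachable from Hall: {Hall}.
Min-cut edges: Hall→Lobby (5), Hall→C2 (5), Hall→C4 (3); capacity 5 + 5 + 3 = 13.
Cut capacity 17 exceeds the max flow 13, so it is not minimum.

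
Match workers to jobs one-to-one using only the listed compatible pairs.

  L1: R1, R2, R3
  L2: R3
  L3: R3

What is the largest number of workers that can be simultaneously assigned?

2

Unit-capacity flow: source→left, listed edges, right→sink; max matching = max flow.
Augmenting path L1→R1 (+1); matched 1.
Augmenting path L2→R3 (+1); matched 2.
No augmenting path remains; maximum matching = 2.
König certificate: {L1, R3} is a vertex cover of size 2 (every listed pair touches it), so no matching can be larger.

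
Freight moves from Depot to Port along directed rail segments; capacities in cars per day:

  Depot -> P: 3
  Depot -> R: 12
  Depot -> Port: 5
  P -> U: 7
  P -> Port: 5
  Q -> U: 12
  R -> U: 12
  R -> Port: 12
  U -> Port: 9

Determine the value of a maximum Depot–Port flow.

Augment Depot→Port: bottleneck 5, flow now 5.
Augment Depot→P→Port: bottleneck 3, flow now 8.
Augment Depot→R→Port: bottleneck 12, flow now 20.
No augmenting path remains; maximum flow = 20.
In the residual graph, reachable from Depot: {Depot}.
Min-cut edges: Depot→P (3), Depot→R (12), Depot→Port (5); capacity 3 + 12 + 5 = 20.
This cut is saturated, so no flow can exceed 20.

20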